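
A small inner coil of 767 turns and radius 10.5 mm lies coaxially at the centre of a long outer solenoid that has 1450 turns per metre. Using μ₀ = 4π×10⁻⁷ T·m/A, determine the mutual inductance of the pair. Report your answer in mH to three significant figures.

The outer solenoid produces a uniform field B₁ = μ₀n₁I₁ across the inner coil,
so the flux linkage is N₂Φ = N₂B₁A₂ = μ₀n₁N₂A₂·I₁, giving M = μ₀n₁N₂A₂.
A₂ = πr² = π(1.050×10^-2 m)² = 3.464×10^-4 m².
M = (4π×10⁻⁷)(1450)(767)(3.464×10^-4) = 4.841×10^-4 H.

M ≈ 0.484 mH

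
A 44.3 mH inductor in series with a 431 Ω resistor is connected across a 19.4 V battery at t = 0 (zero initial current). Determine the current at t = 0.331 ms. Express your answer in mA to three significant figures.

I ≈ 43.2 mA

τ = L/R = 4.430×10^-2/431 = 1.028×10^-4 s; final current I_∞ = ε/R = 19.4/431 = 4.501×10^-2 A.
I(t) = I_∞(1 − e^(−t/τ)) with t/τ = 3.220.
I = (4.501×10^-2)(1 − e^(−3.220)) = 4.321×10^-2 A.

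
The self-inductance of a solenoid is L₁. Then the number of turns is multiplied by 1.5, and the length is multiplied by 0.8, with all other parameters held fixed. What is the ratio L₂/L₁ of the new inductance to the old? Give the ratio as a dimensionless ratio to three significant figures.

L₂/L₁ = 2.81

For a solenoid, L ∝ μᵣN²A/ℓ.
L₂/L₁ = (1.5)^2 × (0.8)^-1 = 2.81.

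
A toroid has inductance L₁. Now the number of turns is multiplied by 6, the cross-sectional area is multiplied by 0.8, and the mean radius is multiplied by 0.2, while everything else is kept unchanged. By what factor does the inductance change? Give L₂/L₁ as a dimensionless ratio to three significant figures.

For a toroid, L ∝ μᵣN²A/R.
L₂/L₁ = (6)^2 × (0.8) × (0.2)^-1 = 144.

L₂/L₁ = 144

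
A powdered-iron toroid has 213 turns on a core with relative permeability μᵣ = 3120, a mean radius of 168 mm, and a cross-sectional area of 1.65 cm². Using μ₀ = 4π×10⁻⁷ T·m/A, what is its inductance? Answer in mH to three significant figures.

For a thin toroid, L = μ₀μᵣN²A/(2πR).
L = (4π×10⁻⁷)(3120)(213)²(1.650×10^-4) / (2π×0.168 m) = 2.780×10^-2 H.

L ≈ 27.8 mH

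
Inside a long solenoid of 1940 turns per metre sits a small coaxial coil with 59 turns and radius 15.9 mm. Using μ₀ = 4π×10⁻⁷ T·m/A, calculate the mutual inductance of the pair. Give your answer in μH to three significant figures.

The outer solenoid produces a uniform field B₁ = μ₀n₁I₁ across the inner coil,
so the flux linkage is N₂Φ = N₂B₁A₂ = μ₀n₁N₂A₂·I₁, giving M = μ₀n₁N₂A₂.
A₂ = πr² = π(1.590×10^-2 m)² = 7.942×10^-4 m².
M = (4π×10⁻⁷)(1940)(59)(7.942×10^-4) = 1.142×10^-4 H.

M ≈ 114 μH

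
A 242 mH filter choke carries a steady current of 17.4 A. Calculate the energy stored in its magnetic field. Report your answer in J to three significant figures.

U ≈ 36.6 J

Stored magnetic energy: U = ½LI².
U = ½(0.242 H)(17.4 A)² = 36.63 J.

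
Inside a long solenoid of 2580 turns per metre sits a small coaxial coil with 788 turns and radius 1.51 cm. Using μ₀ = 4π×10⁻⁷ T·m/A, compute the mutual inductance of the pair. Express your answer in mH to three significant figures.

The outer solenoid produces a uniform field B₁ = μ₀n₁I₁ across the inner coil,
so the flux linkage is N₂Φ = N₂B₁A₂ = μ₀n₁N₂A₂·I₁, giving M = μ₀n₁N₂A₂.
A₂ = πr² = π(1.510×10^-2 m)² = 7.163×10^-4 m².
M = (4π×10⁻⁷)(2580)(788)(7.163×10^-4) = 1.830×10^-3 H.

M ≈ 1.83 mH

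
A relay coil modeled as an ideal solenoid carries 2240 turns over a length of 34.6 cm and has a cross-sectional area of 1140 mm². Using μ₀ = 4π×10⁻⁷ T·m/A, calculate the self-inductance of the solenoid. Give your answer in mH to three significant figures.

A = 1140 mm² = 1.140×10^-3 m².
For a long solenoid, L = μ₀N²A/ℓ.
L = (4π×10⁻⁷)(2240)²(1.140×10^-3)/(0.346 m) = 2.077×10^-2 H.

L ≈ 20.8 mH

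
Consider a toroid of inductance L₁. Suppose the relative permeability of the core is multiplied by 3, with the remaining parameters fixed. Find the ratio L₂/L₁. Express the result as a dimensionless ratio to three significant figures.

L₂/L₁ = 3.00

For a toroid, L ∝ μᵣN²A/R.
L₂/L₁ = (3) = 3.00.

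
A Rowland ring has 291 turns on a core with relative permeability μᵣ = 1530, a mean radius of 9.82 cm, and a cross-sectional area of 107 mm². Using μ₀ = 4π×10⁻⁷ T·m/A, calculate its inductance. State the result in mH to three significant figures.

For a thin toroid, L = μ₀μᵣN²A/(2πR).
L = (4π×10⁻⁷)(1530)(291)²(1.070×10^-4) / (2π×9.820×10^-2 m) = 2.823×10^-2 H.

L ≈ 28.2 mH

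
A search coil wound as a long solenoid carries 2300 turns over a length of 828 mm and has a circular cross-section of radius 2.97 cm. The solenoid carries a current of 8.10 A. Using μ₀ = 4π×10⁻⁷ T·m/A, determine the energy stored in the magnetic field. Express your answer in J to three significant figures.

U ≈ 0.730 J

A = πr² = π(2.970×10^-2 m)² = 2.771×10^-3 m².
L = μ₀N²A/ℓ = (4π×10⁻⁷)(2300)²(2.771×10^-3)/(0.828) = 2.2248×10^-2 H.
U = ½LI² = ½(2.2248×10^-2)(8.10)² = 0.7299 J.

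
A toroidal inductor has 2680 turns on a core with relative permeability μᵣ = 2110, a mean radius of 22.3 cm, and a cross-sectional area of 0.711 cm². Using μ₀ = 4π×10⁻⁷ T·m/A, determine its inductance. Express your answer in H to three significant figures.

L ≈ 0.966 H

For a thin toroid, L = μ₀μᵣN²A/(2πR).
L = (4π×10⁻⁷)(2110)(2680)²(7.110×10^-5) / (2π×0.223 m) = 0.9664 H.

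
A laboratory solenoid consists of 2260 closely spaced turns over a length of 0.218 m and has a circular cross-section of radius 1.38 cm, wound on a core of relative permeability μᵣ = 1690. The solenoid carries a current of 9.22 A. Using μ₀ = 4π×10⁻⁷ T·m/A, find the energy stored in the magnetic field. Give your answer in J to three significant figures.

A = πr² = π(1.380×10^-2 m)² = 5.983×10^-4 m².
L = μ₀μᵣN²A/ℓ = (4π×10⁻⁷)(1690)(2260)²(5.983×10^-4)/(0.218) = 29.77 H.
U = ½LI² = ½(29.77)(9.22)² = 1.265×10^3 J.

U ≈ 1270 J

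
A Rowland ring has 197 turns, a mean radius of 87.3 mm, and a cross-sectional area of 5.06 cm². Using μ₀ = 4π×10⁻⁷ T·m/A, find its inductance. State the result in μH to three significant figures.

For a thin toroid, L = μ₀N²A/(2πR).
L = (4π×10⁻⁷)(197)²(5.060×10^-4) / (2π×8.730×10^-2 m) = 4.499×10^-5 H.

L ≈ 45.0 μH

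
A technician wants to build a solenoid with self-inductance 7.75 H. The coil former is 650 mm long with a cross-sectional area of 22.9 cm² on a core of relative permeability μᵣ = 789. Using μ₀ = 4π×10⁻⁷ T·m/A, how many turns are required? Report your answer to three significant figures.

A = 22.9 cm² = 2.290×10^-3 m².
From L = μ₀μᵣN²A/ℓ, N = √(Lℓ / (μ₀μᵣA)).
N = √[(7.75)(0.65) / ((4π×10⁻⁷)(789)×2.290×10^-3)] = √(2.219×10^6) ≈ 1489.5.

N ≈ 1490 turns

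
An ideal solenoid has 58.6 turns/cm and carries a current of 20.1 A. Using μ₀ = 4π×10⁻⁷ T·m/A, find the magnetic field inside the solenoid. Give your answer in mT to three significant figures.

Inside a long solenoid, B = μ₀nI.
B = (4π×10⁻⁷)(5.860×10^3 m⁻¹)(20.1 A) = 0.148 T.

B ≈ 148 mT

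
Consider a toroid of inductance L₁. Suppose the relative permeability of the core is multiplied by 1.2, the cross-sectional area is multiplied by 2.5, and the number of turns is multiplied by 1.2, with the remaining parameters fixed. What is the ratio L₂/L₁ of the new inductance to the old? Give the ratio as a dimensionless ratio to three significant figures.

L₂/L₁ = 4.32

For a toroid, L ∝ μᵣN²A/R.
L₂/L₁ = (1.2) × (2.5) × (1.2)^2 = 4.32.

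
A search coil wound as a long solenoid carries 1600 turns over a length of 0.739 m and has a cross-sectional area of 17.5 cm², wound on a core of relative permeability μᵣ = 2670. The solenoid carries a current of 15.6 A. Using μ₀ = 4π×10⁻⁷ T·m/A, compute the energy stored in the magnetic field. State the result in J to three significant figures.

U ≈ 2470 J

A = 17.5 cm² = 1.750×10^-3 m².
L = μ₀μᵣN²A/ℓ = (4π×10⁻⁷)(2670)(1600)²(1.750×10^-3)/(0.739) = 20.34 H.
U = ½LI² = ½(20.34)(15.6)² = 2.47499×10^3 J.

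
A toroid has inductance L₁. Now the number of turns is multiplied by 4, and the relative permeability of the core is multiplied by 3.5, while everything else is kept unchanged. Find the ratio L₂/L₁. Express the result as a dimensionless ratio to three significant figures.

L₂/L₁ = 56.0

For a toroid, L ∝ μᵣN²A/R.
L₂/L₁ = (4)^2 × (3.5) = 56.0.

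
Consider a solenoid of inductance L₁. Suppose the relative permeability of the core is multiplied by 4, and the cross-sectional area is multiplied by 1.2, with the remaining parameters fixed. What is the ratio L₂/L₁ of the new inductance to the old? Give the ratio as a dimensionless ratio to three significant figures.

For a solenoid, L ∝ μᵣN²A/ℓ.
L₂/L₁ = (4) × (1.2) = 4.80.

L₂/L₁ = 4.80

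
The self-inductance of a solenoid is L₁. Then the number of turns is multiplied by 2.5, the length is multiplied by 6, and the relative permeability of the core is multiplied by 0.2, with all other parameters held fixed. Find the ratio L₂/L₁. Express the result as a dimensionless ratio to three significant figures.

L₂/L₁ = 0.208

For a solenoid, L ∝ μᵣN²A/ℓ.
L₂/L₁ = (2.5)^2 × (6)^-1 × (0.2) = 0.208.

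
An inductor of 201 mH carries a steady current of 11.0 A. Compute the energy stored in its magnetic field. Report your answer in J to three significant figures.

U ≈ 12.2 J

Stored magnetic energy: U = ½LI².
U = ½(0.201 H)(11.0 A)² = 12.16 J.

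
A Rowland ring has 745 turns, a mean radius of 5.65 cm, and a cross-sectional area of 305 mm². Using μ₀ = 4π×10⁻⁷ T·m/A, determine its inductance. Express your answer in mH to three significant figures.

L ≈ 0.599 mH

For a thin toroid, L = μ₀N²A/(2πR).
L = (4π×10⁻⁷)(745)²(3.050×10^-4) / (2π×5.650×10^-2 m) = 5.992×10^-4 H.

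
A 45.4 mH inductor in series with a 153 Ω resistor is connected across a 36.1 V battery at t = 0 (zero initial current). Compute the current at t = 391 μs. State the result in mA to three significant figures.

I ≈ 173 mA

τ = L/R = 4.540×10^-2/153 = 2.967×10^-4 s; final current I_∞ = ε/R = 36.1/153 = 0.2359 A.
I(t) = I_∞(1 − e^(−t/τ)) with t/τ = 1.318.
I = (0.2359)(1 − e^(−1.318)) = 0.1728 A.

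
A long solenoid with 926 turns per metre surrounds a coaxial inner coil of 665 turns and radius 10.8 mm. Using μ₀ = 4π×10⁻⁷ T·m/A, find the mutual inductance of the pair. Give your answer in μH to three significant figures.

M ≈ 284 μH

The outer solenoid produces a uniform field B₁ = μ₀n₁I₁ across the inner coil,
so the flux linkage is N₂Φ = N₂B₁A₂ = μ₀n₁N₂A₂·I₁, giving M = μ₀n₁N₂A₂.
A₂ = πr² = π(1.080×10^-2 m)² = 3.664×10^-4 m².
M = (4π×10⁻⁷)(926)(665)(3.664×10^-4) = 2.836×10^-4 H.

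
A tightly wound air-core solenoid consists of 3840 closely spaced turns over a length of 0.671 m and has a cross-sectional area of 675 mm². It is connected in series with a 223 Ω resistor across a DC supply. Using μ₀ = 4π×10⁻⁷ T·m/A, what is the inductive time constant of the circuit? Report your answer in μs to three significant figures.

A = 675 mm² = 6.750×10^-4 m².
L = μ₀N²A/ℓ = (4π×10⁻⁷)(3840)²(6.750×10^-4)/(0.671) = 1.864×10^-2 H.
τ = L/R = (1.864×10^-2)/(223) = 8.359×10^-5 s.

τ ≈ 83.6 μs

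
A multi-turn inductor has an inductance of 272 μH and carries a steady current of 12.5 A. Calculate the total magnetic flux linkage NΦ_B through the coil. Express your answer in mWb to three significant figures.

NΦ_B ≈ 3.40 mWb

From L = NΦ_B/I, the flux linkage is NΦ_B = LI.
NΦ_B = (2.720×10^-4 H)(12.5 A) = 3.400×10^-3 Wb.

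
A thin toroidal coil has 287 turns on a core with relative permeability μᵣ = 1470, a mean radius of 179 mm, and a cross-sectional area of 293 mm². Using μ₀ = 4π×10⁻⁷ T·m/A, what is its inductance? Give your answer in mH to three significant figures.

L ≈ 39.6 mH

For a thin toroid, L = μ₀μᵣN²A/(2πR).
L = (4π×10⁻⁷)(1470)(287)²(2.930×10^-4) / (2π×0.179 m) = 3.964×10^-2 H.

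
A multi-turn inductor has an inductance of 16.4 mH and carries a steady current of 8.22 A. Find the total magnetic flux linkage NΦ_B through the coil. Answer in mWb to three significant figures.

NΦ_B ≈ 135 mWb

From L = NΦ_B/I, the flux linkage is NΦ_B = LI.
NΦ_B = (1.640×10^-2 H)(8.22 A) = 0.1348 Wb.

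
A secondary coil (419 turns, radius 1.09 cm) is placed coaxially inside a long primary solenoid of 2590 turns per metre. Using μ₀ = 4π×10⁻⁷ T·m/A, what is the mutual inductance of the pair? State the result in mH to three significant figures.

M ≈ 0.509 mH

The outer solenoid produces a uniform field B₁ = μ₀n₁I₁ across the inner coil,
so the flux linkage is N₂Φ = N₂B₁A₂ = μ₀n₁N₂A₂·I₁, giving M = μ₀n₁N₂A₂.
A₂ = πr² = π(1.090×10^-2 m)² = 3.733×10^-4 m².
M = (4π×10⁻⁷)(2590)(419)(3.733×10^-4) = 5.090×10^-4 H.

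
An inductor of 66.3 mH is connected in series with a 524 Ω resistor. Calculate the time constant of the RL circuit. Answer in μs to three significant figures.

τ ≈ 127 μs

τ = L/R = (6.630×10^-2 H)/(524 Ω) = 1.265×10^-4 s.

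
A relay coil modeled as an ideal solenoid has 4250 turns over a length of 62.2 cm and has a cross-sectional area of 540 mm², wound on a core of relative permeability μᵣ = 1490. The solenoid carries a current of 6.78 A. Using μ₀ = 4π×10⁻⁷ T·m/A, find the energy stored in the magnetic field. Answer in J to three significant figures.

A = 540 mm² = 5.400×10^-4 m².
L = μ₀μᵣN²A/ℓ = (4π×10⁻⁷)(1490)(4250)²(5.400×10^-4)/(0.622) = 29.36 H.
U = ½LI² = ½(29.36)(6.78)² = 674.8 J.

U ≈ 675 J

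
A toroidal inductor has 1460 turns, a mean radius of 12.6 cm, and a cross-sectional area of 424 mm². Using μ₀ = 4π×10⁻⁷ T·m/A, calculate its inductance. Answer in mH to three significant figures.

For a thin toroid, L = μ₀N²A/(2πR).
L = (4π×10⁻⁷)(1460)²(4.240×10^-4) / (2π×0.126 m) = 1.4346×10^-3 H.

L ≈ 1.43 mH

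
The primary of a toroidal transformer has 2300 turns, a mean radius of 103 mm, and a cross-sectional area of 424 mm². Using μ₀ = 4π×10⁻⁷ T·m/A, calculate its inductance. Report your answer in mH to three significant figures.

For a thin toroid, L = μ₀N²A/(2πR).
L = (4π×10⁻⁷)(2300)²(4.240×10^-4) / (2π×0.103 m) = 4.355×10^-3 H.

L ≈ 4.36 mH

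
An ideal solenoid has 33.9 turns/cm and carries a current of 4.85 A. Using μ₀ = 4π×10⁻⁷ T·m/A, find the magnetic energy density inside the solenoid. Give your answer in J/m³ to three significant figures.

u ≈ 170 J/m³

B = μ₀nI = (4π×10⁻⁷)(3.390×10^3)(4.85) = 2.066×10^-2 T.
u = B²/(2μ₀) = (2.066×10^-2)²/(2×4π×10⁻⁷) = 169.8 J/m³.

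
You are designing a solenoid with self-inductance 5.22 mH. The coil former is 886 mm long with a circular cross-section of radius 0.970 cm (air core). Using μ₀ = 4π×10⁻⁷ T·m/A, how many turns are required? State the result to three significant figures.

N ≈ 3530 turns

A = πr² = π(9.700×10^-3 m)² = 2.956×10^-4 m².
From L = μ₀N²A/ℓ, N = √(Lℓ / (μ₀A)).
N = √[(5.220×10^-3)(0.886) / ((4π×10⁻⁷)×2.956×10^-4)] = √(1.245×10^7) ≈ 3528.6.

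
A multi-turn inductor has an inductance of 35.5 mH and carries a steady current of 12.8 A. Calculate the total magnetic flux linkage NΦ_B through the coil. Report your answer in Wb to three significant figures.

NΦ_B ≈ 0.454 Wb

From L = NΦ_B/I, the flux linkage is NΦ_B = LI.
NΦ_B = (3.550×10^-2 H)(12.8 A) = 0.4544 Wb.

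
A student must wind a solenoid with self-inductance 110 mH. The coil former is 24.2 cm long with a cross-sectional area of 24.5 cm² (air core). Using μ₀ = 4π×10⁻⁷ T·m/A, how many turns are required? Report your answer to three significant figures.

A = 24.5 cm² = 2.450×10^-3 m².
From L = μ₀N²A/ℓ, N = √(Lℓ / (μ₀A)).
N = √[(0.11)(0.242) / ((4π×10⁻⁷)×2.450×10^-3)] = √(8.646×10^6) ≈ 2940.5.

N ≈ 2940 turns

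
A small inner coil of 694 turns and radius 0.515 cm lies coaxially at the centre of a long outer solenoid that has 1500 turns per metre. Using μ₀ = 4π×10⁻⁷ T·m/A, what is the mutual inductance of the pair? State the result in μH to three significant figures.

The outer solenoid produces a uniform field B₁ = μ₀n₁I₁ across the inner coil,
so the flux linkage is N₂Φ = N₂B₁A₂ = μ₀n₁N₂A₂·I₁, giving M = μ₀n₁N₂A₂.
A₂ = πr² = π(5.150×10^-3 m)² = 8.332×10^-5 m².
M = (4π×10⁻⁷)(1500)(694)(8.332×10^-5) = 1.090×10^-4 H.

M ≈ 109 μH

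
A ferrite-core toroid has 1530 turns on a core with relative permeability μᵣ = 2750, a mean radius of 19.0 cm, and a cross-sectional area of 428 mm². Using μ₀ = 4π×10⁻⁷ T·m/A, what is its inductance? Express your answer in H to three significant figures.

For a thin toroid, L = μ₀μᵣN²A/(2πR).
L = (4π×10⁻⁷)(2750)(1530)²(4.280×10^-4) / (2π×0.19 m) = 2.9 H.

L ≈ 2.90 H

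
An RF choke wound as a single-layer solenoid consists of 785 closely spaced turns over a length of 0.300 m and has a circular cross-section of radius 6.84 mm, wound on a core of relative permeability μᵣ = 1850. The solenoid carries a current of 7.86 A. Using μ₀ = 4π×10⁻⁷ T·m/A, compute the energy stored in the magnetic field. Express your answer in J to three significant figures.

U ≈ 21.7 J

A = πr² = π(6.840×10^-3 m)² = 1.470×10^-4 m².
L = μ₀μᵣN²A/ℓ = (4π×10⁻⁷)(1850)(785)²(1.470×10^-4)/(0.3) = 0.7019 H.
U = ½LI² = ½(0.7019)(7.86)² = 21.68 J.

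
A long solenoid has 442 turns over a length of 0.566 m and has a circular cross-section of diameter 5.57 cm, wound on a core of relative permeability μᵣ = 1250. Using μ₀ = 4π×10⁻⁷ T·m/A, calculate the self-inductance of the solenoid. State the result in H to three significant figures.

A = π(d/2)² = π(2.785×10^-2 m)² = 2.437×10^-3 m².
For a long solenoid, L = μ₀μᵣN²A/ℓ.
L = (4π×10⁻⁷)(1250)(442)²(2.437×10^-3)/(0.566 m) = 1.321 H.

L ≈ 1.32 H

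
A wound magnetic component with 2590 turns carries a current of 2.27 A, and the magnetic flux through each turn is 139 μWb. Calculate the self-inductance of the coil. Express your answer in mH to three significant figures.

L ≈ 159 mH

Self-inductance is defined by L = NΦ_B/I (flux linkage over current).
L = (2590)(1.390×10^-4 Wb)/(2.27 A) = 0.1586 H.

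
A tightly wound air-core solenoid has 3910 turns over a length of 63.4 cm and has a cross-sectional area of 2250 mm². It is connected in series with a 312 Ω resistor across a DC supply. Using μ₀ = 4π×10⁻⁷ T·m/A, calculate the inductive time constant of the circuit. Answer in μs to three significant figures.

τ ≈ 219 μs

A = 2250 mm² = 2.250×10^-3 m².
L = μ₀N²A/ℓ = (4π×10⁻⁷)(3910)²(2.250×10^-3)/(0.634) = 6.818×10^-2 H.
τ = L/R = (6.818×10^-2)/(312) = 2.185×10^-4 s.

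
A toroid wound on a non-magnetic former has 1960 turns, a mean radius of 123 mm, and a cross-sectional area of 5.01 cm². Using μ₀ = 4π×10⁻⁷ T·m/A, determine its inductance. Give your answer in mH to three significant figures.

For a thin toroid, L = μ₀N²A/(2πR).
L = (4π×10⁻⁷)(1960)²(5.010×10^-4) / (2π×0.123 m) = 3.129×10^-3 H.

L ≈ 3.13 mH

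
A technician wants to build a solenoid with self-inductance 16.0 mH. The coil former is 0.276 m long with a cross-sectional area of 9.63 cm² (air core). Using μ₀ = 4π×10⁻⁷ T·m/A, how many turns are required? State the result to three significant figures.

A = 9.63 cm² = 9.630×10^-4 m².
From L = μ₀N²A/ℓ, N = √(Lℓ / (μ₀A)).
N = √[(1.600×10^-2)(0.276) / ((4π×10⁻⁷)×9.630×10^-4)] = √(3.649×10^6) ≈ 1910.3.

N ≈ 1910 turns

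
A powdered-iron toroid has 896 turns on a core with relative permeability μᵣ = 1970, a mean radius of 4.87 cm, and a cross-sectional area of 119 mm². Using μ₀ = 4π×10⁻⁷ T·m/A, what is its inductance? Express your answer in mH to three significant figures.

For a thin toroid, L = μ₀μᵣN²A/(2πR).
L = (4π×10⁻⁷)(1970)(896)²(1.190×10^-4) / (2π×4.870×10^-2 m) = 0.7729 H.

L ≈ 773 mH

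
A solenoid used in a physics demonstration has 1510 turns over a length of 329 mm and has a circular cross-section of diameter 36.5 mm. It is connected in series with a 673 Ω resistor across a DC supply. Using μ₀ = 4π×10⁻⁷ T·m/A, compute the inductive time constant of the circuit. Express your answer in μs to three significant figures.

A = π(d/2)² = π(1.825×10^-2 m)² = 1.046×10^-3 m².
L = μ₀N²A/ℓ = (4π×10⁻⁷)(1510)²(1.046×10^-3)/(0.329) = 9.113×10^-3 H.
τ = L/R = (9.113×10^-3)/(673) = 1.354×10^-5 s.

τ ≈ 13.5 μs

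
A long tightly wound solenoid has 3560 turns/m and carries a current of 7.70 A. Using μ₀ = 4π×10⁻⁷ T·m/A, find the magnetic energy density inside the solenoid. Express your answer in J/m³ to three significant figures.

u ≈ 472 J/m³

B = μ₀nI = (4π×10⁻⁷)(3.560×10^3)(7.70) = 3.4447×10^-2 T.
u = B²/(2μ₀) = (3.4447×10^-2)²/(2×4π×10⁻⁷) = 472.1 J/m³.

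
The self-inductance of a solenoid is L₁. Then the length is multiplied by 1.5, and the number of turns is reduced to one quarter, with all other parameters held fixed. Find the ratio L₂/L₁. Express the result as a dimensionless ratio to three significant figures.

For a solenoid, L ∝ μᵣN²A/ℓ.
L₂/L₁ = (1.5)^-1 × (0.25)^2 = 0.0417.

L₂/L₁ = 0.0417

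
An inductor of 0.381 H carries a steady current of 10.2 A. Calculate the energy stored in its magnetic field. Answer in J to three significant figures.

U ≈ 19.8 J

Stored magnetic energy: U = ½LI².
U = ½(0.381 H)(10.2 A)² = 19.82 J.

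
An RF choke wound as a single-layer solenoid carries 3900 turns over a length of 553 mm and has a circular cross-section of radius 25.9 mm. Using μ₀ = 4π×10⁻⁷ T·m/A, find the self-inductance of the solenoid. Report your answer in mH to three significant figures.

L ≈ 72.8 mH

A = πr² = π(2.590×10^-2 m)² = 2.107×10^-3 m².
For a long solenoid, L = μ₀N²A/ℓ.
L = (4π×10⁻⁷)(3900)²(2.107×10^-3)/(0.553 m) = 7.284×10^-2 H.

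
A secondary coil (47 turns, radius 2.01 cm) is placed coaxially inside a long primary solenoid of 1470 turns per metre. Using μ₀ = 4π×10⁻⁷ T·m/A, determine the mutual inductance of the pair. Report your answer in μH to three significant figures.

The outer solenoid produces a uniform field B₁ = μ₀n₁I₁ across the inner coil,
so the flux linkage is N₂Φ = N₂B₁A₂ = μ₀n₁N₂A₂·I₁, giving M = μ₀n₁N₂A₂.
A₂ = πr² = π(2.010×10^-2 m)² = 1.269×10^-3 m².
M = (4π×10⁻⁷)(1470)(47)(1.269×10^-3) = 1.102×10^-4 H.

M ≈ 110 μH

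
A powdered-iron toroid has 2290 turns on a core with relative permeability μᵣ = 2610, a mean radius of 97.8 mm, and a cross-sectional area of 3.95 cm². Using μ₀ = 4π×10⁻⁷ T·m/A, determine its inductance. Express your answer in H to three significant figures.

For a thin toroid, L = μ₀μᵣN²A/(2πR).
L = (4π×10⁻⁷)(2610)(2290)²(3.950×10^-4) / (2π×9.780×10^-2 m) = 11.06 H.

L ≈ 11.1 H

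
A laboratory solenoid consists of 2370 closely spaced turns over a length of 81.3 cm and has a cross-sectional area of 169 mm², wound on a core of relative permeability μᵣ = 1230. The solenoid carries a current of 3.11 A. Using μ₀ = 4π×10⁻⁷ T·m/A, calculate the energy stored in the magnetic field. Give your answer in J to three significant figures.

A = 169 mm² = 1.690×10^-4 m².
L = μ₀μᵣN²A/ℓ = (4π×10⁻⁷)(1230)(2370)²(1.690×10^-4)/(0.813) = 1.8047 H.
U = ½LI² = ½(1.8047)(3.11)² = 8.728 J.

U ≈ 8.73 J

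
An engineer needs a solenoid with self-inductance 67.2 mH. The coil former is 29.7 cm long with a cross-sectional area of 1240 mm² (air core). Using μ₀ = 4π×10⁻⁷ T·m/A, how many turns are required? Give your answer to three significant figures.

A = 1240 mm² = 1.240×10^-3 m².
From L = μ₀N²A/ℓ, N = √(Lℓ / (μ₀A)).
N = √[(6.720×10^-2)(0.297) / ((4π×10⁻⁷)×1.240×10^-3)] = √(1.281×10^7) ≈ 3578.9.

N ≈ 3580 turns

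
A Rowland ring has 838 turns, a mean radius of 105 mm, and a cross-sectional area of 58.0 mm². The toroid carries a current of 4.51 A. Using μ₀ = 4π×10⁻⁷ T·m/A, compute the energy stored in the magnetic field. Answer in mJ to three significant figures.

U ≈ 0.789 mJ

L = μ₀N²A/(2πR) = (4π×10⁻⁷)(838)²(5.800×10^-5)/(2π×0.105) = 7.758×10^-5 H.
U = ½LI² = ½(7.758×10^-5)(4.51)² = 7.890×10^-4 J.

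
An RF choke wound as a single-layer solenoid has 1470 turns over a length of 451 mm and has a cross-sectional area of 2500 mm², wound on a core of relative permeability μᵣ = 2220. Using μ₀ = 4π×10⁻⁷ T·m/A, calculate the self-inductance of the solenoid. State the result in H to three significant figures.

L ≈ 33.4 H

A = 2500 mm² = 2.500×10^-3 m².
For a long solenoid, L = μ₀μᵣN²A/ℓ.
L = (4π×10⁻⁷)(2220)(1470)²(2.500×10^-3)/(0.451 m) = 33.42 H.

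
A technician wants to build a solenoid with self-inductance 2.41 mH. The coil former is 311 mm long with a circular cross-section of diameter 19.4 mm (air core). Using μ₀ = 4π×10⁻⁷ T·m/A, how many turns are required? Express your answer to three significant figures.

N ≈ 1420 turns

A = π(d/2)² = π(9.700×10^-3 m)² = 2.956×10^-4 m².
From L = μ₀N²A/ℓ, N = √(Lℓ / (μ₀A)).
N = √[(2.410×10^-3)(0.311) / ((4π×10⁻⁷)×2.956×10^-4)] = √(2.018×10^6) ≈ 1420.5.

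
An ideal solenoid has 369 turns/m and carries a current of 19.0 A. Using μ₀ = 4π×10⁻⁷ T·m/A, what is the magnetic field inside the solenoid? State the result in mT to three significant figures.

B ≈ 8.81 mT

Inside a long solenoid, B = μ₀nI.
B = (4π×10⁻⁷)(369 m⁻¹)(19.0 A) = 8.810×10^-3 T.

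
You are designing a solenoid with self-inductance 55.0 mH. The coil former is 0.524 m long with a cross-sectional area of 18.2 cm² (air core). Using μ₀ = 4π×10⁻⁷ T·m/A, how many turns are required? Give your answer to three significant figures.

A = 18.2 cm² = 1.820×10^-3 m².
From L = μ₀N²A/ℓ, N = √(Lℓ / (μ₀A)).
N = √[(5.500×10^-2)(0.524) / ((4π×10⁻⁷)×1.820×10^-3)] = √(1.260×10^7) ≈ 3549.8.

N ≈ 3550 turns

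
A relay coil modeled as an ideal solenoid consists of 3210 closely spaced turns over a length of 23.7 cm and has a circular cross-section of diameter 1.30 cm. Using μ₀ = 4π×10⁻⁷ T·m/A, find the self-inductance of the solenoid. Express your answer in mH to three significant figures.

A = π(d/2)² = π(6.500×10^-3 m)² = 1.327×10^-4 m².
For a long solenoid, L = μ₀N²A/ℓ.
L = (4π×10⁻⁷)(3210)²(1.327×10^-4)/(0.237 m) = 7.252×10^-3 H.

L ≈ 7.25 mH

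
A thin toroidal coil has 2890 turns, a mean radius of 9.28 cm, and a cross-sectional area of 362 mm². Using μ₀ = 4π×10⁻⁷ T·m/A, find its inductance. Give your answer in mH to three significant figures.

L ≈ 6.52 mH

For a thin toroid, L = μ₀N²A/(2πR).
L = (4π×10⁻⁷)(2890)²(3.620×10^-4) / (2π×9.280×10^-2 m) = 6.516×10^-3 H.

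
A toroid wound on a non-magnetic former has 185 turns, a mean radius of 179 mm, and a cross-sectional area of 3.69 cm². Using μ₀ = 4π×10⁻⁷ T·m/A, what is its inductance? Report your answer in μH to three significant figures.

L ≈ 14.1 μH

For a thin toroid, L = μ₀N²A/(2πR).
L = (4π×10⁻⁷)(185)²(3.690×10^-4) / (2π×0.179 m) = 1.411×10^-5 H.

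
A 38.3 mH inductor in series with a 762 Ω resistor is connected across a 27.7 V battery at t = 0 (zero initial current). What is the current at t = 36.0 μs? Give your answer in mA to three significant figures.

I ≈ 18.6 mA

τ = L/R = 3.830×10^-2/762 = 5.026×10^-5 s; final current I_∞ = ε/R = 27.7/762 = 3.635×10^-2 A.
I(t) = I_∞(1 − e^(−t/τ)) with t/τ = 0.716.
I = (3.635×10^-2)(1 − e^(−0.716)) = 1.859×10^-2 A.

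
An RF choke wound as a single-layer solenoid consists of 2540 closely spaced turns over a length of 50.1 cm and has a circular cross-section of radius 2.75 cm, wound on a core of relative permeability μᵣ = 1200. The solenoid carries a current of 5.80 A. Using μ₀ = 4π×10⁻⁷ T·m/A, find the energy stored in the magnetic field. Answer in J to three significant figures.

U ≈ 776 J

A = πr² = π(2.750×10^-2 m)² = 2.376×10^-3 m².
L = μ₀μᵣN²A/ℓ = (4π×10⁻⁷)(1200)(2540)²(2.376×10^-3)/(0.501) = 46.14 H.
U = ½LI² = ½(46.14)(5.80)² = 776 J.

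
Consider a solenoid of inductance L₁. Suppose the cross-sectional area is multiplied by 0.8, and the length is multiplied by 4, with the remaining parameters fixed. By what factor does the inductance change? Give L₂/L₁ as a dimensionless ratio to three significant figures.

L₂/L₁ = 0.200

For a solenoid, L ∝ μᵣN²A/ℓ.
L₂/L₁ = (0.8) × (4)^-1 = 0.200.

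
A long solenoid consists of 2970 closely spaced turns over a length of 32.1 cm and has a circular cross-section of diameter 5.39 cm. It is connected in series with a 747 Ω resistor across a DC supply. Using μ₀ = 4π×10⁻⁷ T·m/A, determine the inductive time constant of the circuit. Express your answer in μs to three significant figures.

A = π(d/2)² = π(2.695×10^-2 m)² = 2.282×10^-3 m².
L = μ₀N²A/ℓ = (4π×10⁻⁷)(2970)²(2.282×10^-3)/(0.321) = 7.879×10^-2 H.
τ = L/R = (7.879×10^-2)/(747) = 1.0548×10^-4 s.

τ ≈ 105 μs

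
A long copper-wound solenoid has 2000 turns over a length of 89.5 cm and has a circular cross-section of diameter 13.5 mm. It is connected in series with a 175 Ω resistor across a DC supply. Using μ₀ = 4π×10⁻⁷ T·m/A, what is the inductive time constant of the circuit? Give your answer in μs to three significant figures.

τ ≈ 4.59 μs

A = π(d/2)² = π(6.750×10^-3 m)² = 1.431×10^-4 m².
L = μ₀N²A/ℓ = (4π×10⁻⁷)(2000)²(1.431×10^-4)/(0.895) = 8.039×10^-4 H.
τ = L/R = (8.039×10^-4)/(175) = 4.594×10^-6 s.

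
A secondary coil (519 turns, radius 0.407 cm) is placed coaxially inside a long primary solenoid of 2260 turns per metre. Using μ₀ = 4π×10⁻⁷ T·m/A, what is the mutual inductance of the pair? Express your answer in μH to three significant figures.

M ≈ 76.7 μH

The outer solenoid produces a uniform field B₁ = μ₀n₁I₁ across the inner coil,
so the flux linkage is N₂Φ = N₂B₁A₂ = μ₀n₁N₂A₂·I₁, giving M = μ₀n₁N₂A₂.
A₂ = πr² = π(4.070×10^-3 m)² = 5.204×10^-5 m².
M = (4π×10⁻⁷)(2260)(519)(5.204×10^-5) = 7.671×10^-5 H.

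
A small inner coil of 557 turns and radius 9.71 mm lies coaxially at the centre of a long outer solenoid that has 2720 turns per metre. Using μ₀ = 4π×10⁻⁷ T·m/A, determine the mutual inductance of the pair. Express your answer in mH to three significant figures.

The outer solenoid produces a uniform field B₁ = μ₀n₁I₁ across the inner coil,
so the flux linkage is N₂Φ = N₂B₁A₂ = μ₀n₁N₂A₂·I₁, giving M = μ₀n₁N₂A₂.
A₂ = πr² = π(9.710×10^-3 m)² = 2.962×10^-4 m².
M = (4π×10⁻⁷)(2720)(557)(2.962×10^-4) = 5.639×10^-4 H.

M ≈ 0.564 mH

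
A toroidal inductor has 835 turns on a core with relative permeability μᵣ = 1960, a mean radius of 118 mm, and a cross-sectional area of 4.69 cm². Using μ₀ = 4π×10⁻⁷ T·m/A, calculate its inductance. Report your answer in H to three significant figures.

For a thin toroid, L = μ₀μᵣN²A/(2πR).
L = (4π×10⁻⁷)(1960)(835)²(4.690×10^-4) / (2π×0.118 m) = 1.086 H.

L ≈ 1.09 H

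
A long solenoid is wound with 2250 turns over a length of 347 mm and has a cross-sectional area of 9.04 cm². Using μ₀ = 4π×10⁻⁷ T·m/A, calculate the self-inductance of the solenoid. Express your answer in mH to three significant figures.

A = 9.04 cm² = 9.040×10^-4 m².
For a long solenoid, L = μ₀N²A/ℓ.
L = (4π×10⁻⁷)(2250)²(9.040×10^-4)/(0.347 m) = 1.657×10^-2 H.

L ≈ 16.6 mH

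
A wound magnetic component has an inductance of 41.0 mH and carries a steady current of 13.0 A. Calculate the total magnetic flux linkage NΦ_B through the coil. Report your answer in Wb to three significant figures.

NΦ_B ≈ 0.533 Wb

From L = NΦ_B/I, the flux linkage is NΦ_B = LI.
NΦ_B = (4.100×10^-2 H)(13.0 A) = 0.533 Wb.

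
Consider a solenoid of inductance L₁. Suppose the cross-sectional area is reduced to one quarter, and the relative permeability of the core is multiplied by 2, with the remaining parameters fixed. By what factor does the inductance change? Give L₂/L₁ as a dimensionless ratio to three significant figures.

For a solenoid, L ∝ μᵣN²A/ℓ.
L₂/L₁ = (0.25) × (2) = 0.500.

L₂/L₁ = 0.500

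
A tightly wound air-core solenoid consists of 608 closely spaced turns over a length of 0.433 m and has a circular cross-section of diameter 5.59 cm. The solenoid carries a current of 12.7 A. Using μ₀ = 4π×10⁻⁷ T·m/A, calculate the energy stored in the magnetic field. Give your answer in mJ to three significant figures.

U ≈ 212 mJ

A = π(d/2)² = π(2.795×10^-2 m)² = 2.454×10^-3 m².
L = μ₀N²A/ℓ = (4π×10⁻⁷)(608)²(2.454×10^-3)/(0.433) = 2.633×10^-3 H.
U = ½LI² = ½(2.633×10^-3)(12.7)² = 0.2123 J.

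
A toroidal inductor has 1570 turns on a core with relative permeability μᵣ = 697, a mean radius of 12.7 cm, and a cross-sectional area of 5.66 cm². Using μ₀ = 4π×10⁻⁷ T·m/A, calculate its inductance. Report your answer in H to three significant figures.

For a thin toroid, L = μ₀μᵣN²A/(2πR).
L = (4π×10⁻⁷)(697)(1570)²(5.660×10^-4) / (2π×0.127 m) = 1.531 H.

L ≈ 1.53 H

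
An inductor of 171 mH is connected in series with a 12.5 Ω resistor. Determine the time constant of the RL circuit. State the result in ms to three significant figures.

τ = L/R = (0.171 H)/(12.5 Ω) = 1.368×10^-2 s.

τ ≈ 13.7 ms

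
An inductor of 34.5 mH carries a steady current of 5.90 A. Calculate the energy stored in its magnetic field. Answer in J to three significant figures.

Stored magnetic energy: U = ½LI².
U = ½(3.450×10^-2 H)(5.90 A)² = 0.60047 J.

U ≈ 0.600 J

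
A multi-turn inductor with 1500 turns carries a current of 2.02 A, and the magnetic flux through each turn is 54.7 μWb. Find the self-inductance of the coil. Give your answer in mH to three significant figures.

L ≈ 40.6 mH

Self-inductance is defined by L = NΦ_B/I (flux linkage over current).
L = (1500)(5.470×10^-5 Wb)/(2.02 A) = 4.062×10^-2 H.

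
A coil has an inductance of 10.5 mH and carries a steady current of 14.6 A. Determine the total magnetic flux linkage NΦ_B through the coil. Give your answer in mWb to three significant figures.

From L = NΦ_B/I, the flux linkage is NΦ_B = LI.
NΦ_B = (1.050×10^-2 H)(14.6 A) = 0.1533 Wb.

NΦ_B ≈ 153 mWb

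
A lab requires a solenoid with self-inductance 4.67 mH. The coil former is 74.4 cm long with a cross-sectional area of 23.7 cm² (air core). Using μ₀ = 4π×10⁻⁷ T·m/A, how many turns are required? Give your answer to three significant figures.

N ≈ 1080 turns

A = 23.7 cm² = 2.370×10^-3 m².
From L = μ₀N²A/ℓ, N = √(Lℓ / (μ₀A)).
N = √[(4.670×10^-3)(0.744) / ((4π×10⁻⁷)×2.370×10^-3)] = √(1.167×10^6) ≈ 1080.1.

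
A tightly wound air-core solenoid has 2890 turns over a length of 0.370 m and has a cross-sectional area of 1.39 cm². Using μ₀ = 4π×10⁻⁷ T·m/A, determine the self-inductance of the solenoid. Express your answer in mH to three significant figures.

L ≈ 3.94 mH

A = 1.39 cm² = 1.390×10^-4 m².
For a long solenoid, L = μ₀N²A/ℓ.
L = (4π×10⁻⁷)(2890)²(1.390×10^-4)/(0.37 m) = 3.943×10^-3 H.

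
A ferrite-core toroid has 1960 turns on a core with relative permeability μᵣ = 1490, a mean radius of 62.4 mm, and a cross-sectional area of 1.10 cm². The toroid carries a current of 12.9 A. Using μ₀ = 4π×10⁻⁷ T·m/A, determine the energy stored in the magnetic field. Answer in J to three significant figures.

U ≈ 168 J

L = μ₀μᵣN²A/(2πR) = (4π×10⁻⁷)(1490)(1960)²(1.100×10^-4)/(2π×6.240×10^-2) = 2.018 H.
U = ½LI² = ½(2.018)(12.9)² = 167.9 J.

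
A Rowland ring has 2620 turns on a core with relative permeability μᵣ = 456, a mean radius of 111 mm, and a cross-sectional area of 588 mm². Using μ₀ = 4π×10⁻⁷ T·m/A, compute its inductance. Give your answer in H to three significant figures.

For a thin toroid, L = μ₀μᵣN²A/(2πR).
L = (4π×10⁻⁷)(456)(2620)²(5.880×10^-4) / (2π×0.111 m) = 3.316 H.

L ≈ 3.32 H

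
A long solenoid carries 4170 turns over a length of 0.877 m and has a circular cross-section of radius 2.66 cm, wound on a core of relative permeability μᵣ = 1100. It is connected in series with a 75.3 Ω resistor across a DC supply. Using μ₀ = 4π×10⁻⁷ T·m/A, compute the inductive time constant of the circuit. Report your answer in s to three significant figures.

A = πr² = π(2.660×10^-2 m)² = 2.223×10^-3 m².
L = μ₀μᵣN²A/ℓ = (4π×10⁻⁷)(1100)(4170)²(2.223×10^-3)/(0.877) = 60.92 H.
τ = L/R = (60.92)/(75.3) = 0.8091 s.

τ ≈ 0.809 s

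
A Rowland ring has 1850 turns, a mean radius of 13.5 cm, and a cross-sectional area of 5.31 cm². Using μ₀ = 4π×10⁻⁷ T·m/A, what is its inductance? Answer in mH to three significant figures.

For a thin toroid, L = μ₀N²A/(2πR).
L = (4π×10⁻⁷)(1850)²(5.310×10^-4) / (2π×0.135 m) = 2.692×10^-3 H.

L ≈ 2.69 mH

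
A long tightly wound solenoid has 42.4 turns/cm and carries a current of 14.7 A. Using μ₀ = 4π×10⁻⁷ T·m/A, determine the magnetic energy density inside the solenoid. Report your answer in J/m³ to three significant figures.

u ≈ 2440 J/m³

B = μ₀nI = (4π×10⁻⁷)(4.240×10^3)(14.7) = 7.832×10^-2 T.
u = B²/(2μ₀) = (7.832×10^-2)²/(2×4π×10⁻⁷) = 2.441×10^3 J/m³.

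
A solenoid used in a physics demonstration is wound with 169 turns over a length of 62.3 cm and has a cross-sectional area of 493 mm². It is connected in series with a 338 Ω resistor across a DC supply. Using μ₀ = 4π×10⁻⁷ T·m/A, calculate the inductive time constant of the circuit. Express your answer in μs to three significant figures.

A = 493 mm² = 4.930×10^-4 m².
L = μ₀N²A/ℓ = (4π×10⁻⁷)(169)²(4.930×10^-4)/(0.623) = 2.840×10^-5 H.
τ = L/R = (2.840×10^-5)/(338) = 8.403×10^-8 s.

τ ≈ 0.0840 μs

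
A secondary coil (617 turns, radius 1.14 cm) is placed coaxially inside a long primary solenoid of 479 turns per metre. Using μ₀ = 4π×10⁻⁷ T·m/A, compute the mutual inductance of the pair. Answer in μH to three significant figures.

M ≈ 152 μH

The outer solenoid produces a uniform field B₁ = μ₀n₁I₁ across the inner coil,
so the flux linkage is N₂Φ = N₂B₁A₂ = μ₀n₁N₂A₂·I₁, giving M = μ₀n₁N₂A₂.
A₂ = πr² = π(1.140×10^-2 m)² = 4.083×10^-4 m².
M = (4π×10⁻⁷)(479)(617)(4.083×10^-4) = 1.516×10^-4 H.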